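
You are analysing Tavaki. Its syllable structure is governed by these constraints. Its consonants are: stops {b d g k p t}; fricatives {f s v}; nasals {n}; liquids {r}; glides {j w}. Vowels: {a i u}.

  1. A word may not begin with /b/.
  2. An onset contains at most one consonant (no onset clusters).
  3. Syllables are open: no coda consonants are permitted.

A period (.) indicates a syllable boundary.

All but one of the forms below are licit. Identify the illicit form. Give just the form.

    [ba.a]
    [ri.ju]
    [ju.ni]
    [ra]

[ba.a]

[ba.a] — violates constraint 1: word begins with /b/ → illicit
[ri.ju] — σ1 onset /r/, coda /∅/ ok; σ2 onset /j/, coda /∅/ ok → licit
[ju.ni] — σ1 onset /j/, coda /∅/ ok; σ2 onset /n/, coda /∅/ ok → licit
[ra] — σ1 onset /r/, coda /∅/ ok → licit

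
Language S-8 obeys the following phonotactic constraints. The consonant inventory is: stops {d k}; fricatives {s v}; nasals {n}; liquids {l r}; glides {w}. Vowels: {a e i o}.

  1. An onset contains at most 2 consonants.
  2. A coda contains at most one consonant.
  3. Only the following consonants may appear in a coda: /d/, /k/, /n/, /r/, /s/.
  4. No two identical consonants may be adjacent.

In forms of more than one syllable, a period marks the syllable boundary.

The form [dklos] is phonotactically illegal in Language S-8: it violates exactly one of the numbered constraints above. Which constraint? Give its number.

[dklos]: syllable 1 onset /dkl/ has 3 consonants (> 2).
This is a violation of constraint 1: "An onset contains at most 2 consonants."
The remaining constraints (2, 3, 4) are satisfied.

1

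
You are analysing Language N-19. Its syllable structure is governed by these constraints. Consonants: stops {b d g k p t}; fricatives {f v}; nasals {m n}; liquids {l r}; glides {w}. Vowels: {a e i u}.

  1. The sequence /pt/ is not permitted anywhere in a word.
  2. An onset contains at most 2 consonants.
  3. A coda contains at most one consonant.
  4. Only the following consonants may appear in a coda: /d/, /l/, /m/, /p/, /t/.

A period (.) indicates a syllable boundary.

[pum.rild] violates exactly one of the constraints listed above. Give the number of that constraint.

[pum.rild]: syllable 2 coda /ld/ has 2 consonants (> 1).
This is a violation of constraint 3: "A coda contains at most one consonant."
The remaining constraints (1, 2, 4) are satisfied.

3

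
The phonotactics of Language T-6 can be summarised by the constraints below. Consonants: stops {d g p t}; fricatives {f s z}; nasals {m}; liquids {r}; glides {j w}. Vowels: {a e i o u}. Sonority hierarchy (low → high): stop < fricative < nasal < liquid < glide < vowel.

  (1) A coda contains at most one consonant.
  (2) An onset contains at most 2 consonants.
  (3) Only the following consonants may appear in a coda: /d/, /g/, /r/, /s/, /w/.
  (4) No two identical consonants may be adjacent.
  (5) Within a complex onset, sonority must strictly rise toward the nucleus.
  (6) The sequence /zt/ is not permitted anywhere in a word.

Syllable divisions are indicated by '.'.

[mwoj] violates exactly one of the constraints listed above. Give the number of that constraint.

[mwoj]: syllable 1 coda contains /j/, which is not a licensed coda consonant.
This is a violation of constraint 3: "Only the following consonants may appear in a coda: /d/, /g/, /r/, /s/, /w/."
The remaining constraints (1, 2, 4, 5, 6) are satisfied.

3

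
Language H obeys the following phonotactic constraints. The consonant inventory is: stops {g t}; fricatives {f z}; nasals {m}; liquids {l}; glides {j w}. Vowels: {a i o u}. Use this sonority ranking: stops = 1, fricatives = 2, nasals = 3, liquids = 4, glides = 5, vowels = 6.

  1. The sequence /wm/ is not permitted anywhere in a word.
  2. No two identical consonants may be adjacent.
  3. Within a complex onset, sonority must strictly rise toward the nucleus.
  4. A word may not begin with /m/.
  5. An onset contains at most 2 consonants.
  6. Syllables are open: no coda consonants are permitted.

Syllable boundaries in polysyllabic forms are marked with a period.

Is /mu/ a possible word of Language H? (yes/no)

/mu/ — violates constraint 4: word begins with /m/ → illicit

no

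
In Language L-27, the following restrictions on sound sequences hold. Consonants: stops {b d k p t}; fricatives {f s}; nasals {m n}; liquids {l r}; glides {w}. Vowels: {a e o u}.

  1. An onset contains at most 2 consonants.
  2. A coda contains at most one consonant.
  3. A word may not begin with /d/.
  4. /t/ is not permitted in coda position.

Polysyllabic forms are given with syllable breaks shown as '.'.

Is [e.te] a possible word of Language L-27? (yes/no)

yes

[e.te] — σ1 onset /∅/, coda /∅/ ok; σ2 onset /t/, coda /∅/ ok → licit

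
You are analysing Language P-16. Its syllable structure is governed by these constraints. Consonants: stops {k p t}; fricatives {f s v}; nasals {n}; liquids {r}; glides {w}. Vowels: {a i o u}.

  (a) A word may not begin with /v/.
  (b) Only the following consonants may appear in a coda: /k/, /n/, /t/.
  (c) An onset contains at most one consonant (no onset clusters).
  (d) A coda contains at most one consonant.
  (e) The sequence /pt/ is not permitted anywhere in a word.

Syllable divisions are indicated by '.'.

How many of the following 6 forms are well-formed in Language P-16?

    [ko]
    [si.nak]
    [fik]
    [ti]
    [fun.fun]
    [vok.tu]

5

[ko] — σ1 onset /k/, coda /∅/ ok → well-formed
[si.nak] — σ1 onset /s/, coda /∅/ ok; σ2 onset /n/, coda /k/ ok → well-formed
[fik] — σ1 onset /f/, coda /k/ ok → well-formed
[ti] — σ1 onset /t/, coda /∅/ ok → well-formed
[fun.fun] — σ1 onset /f/, coda /n/ ok; σ2 onset /f/, coda /n/ ok → well-formed
[vok.tu] — violates constraint (a): word begins with /v/ → ill-formed
Well-formed: [ko], [si.nak], [fik], [ti], [fun.fun] → 5.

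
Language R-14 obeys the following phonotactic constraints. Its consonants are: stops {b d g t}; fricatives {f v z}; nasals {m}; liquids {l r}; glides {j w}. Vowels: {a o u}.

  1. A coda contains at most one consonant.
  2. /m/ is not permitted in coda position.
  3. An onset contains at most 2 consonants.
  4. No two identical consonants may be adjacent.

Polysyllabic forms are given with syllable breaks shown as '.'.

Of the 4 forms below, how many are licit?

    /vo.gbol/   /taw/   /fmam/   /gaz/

3

/vo.gbol/ — σ1 onset /v/, coda /∅/ ok; σ2 onset /gb/ (2C), coda /l/ ok → licit
/taw/ — σ1 onset /t/, coda /w/ ok → licit
/fmam/ — violates constraint 2: syllable 1 coda contains /m/ → illicit
/gaz/ — σ1 onset /g/, coda /z/ ok → licit
Licit: /vo.gbol/, /taw/, /gaz/ → 3.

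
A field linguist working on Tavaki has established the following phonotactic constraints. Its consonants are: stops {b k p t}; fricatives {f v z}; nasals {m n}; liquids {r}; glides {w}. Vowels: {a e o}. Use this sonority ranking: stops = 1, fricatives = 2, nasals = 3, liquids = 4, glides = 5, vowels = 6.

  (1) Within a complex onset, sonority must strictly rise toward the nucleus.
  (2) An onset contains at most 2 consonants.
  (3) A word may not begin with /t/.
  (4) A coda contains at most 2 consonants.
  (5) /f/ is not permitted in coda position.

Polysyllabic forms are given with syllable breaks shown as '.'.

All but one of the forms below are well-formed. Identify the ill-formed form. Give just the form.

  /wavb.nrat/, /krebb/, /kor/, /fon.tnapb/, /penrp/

/wavb.nrat/ — σ1 onset /w/, coda /vb/ (2C) ok; σ2 onset /nr/ (3→4 rises), coda /t/ ok → well-formed
/krebb/ — σ1 onset /kr/ (1→4 rises), coda /bb/ (2C) ok → well-formed
/kor/ — σ1 onset /k/, coda /r/ ok → well-formed
/fon.tnapb/ — σ1 onset /f/, coda /n/ ok; σ2 onset /tn/ (1→3 rises), coda /pb/ (2C) ok → well-formed
/penrp/ — violates constraint 4: syllable 1 coda /nrp/ has 3 consonants (> 2) → ill-formed

/penrp/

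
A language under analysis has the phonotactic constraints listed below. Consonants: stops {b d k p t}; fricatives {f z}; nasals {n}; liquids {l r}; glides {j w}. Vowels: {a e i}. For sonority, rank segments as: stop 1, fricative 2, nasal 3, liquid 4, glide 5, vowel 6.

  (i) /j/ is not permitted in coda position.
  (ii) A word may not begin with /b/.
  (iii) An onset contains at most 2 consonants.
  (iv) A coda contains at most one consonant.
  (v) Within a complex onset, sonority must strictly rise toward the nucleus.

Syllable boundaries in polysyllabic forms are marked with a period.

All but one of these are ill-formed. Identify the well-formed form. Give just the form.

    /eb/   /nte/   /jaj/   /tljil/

/eb/ — σ1 onset /∅/, coda /b/ ok → well-formed
/nte/ — violates constraint (v): syllable 1 onset /nt/: /n/ (nasal, 3) → /t/ (stop, 1) does not rise → ill-formed
/jaj/ — violates constraint (i): syllable 1 coda contains /j/ → ill-formed
/tljil/ — violates constraint (iii): syllable 1 onset /tlj/ has 3 consonants (> 2) → ill-formed

/eb/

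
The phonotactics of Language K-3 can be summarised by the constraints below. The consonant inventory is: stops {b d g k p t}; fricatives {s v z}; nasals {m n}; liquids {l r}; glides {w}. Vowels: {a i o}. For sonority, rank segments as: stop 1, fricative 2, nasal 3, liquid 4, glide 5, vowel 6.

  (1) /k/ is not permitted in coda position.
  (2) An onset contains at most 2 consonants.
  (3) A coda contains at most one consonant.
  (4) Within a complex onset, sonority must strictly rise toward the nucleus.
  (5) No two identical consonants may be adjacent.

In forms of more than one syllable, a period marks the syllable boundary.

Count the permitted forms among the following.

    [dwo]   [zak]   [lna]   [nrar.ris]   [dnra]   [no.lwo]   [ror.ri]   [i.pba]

[dwo] — σ1 onset /dw/ (1→5 rises), coda /∅/ ok → permitted
[zak] — violates constraint 1: syllable 1 coda contains /k/ → not permitted
[lna] — violates constraint 4: syllable 1 onset /ln/: /l/ (liquid, 4) → /n/ (nasal, 3) does not rise → not permitted
[nrar.ris] — violates constraint 5: adjacent identical consonants /rr/ → not permitted
[dnra] — violates constraint 2: syllable 1 onset /dnr/ has 3 consonants (> 2) → not permitted
[no.lwo] — σ1 onset /n/, coda /∅/ ok; σ2 onset /lw/ (4→5 rises), coda /∅/ ok → permitted
[ror.ri] — violates constraint 5: adjacent identical consonants /rr/ → not permitted
[i.pba] — violates constraint 4: syllable 2 onset /pb/: /p/ (stop, 1) → /b/ (stop, 1) does not rise → not permitted
Permitted: [dwo], [no.lwo] → 2.

2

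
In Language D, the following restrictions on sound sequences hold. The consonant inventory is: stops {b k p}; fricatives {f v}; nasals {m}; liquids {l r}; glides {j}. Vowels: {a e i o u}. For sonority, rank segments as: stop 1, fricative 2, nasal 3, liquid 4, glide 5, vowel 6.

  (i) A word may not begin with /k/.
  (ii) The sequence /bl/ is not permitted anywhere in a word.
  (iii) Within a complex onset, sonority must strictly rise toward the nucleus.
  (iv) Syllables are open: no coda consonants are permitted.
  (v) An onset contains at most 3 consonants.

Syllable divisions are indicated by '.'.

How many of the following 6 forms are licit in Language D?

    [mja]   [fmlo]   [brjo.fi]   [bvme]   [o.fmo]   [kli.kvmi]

[mja] — σ1 onset /mj/ (3→5 rises), coda /∅/ ok → licit
[fmlo] — σ1 onset /fml/ (2→3→4 rises), coda /∅/ ok → licit
[brjo.fi] — σ1 onset /brj/ (1→4→5 rises), coda /∅/ ok; σ2 onset /f/, coda /∅/ ok → licit
[bvme] — σ1 onset /bvm/ (1→2→3 rises), coda /∅/ ok → licit
[o.fmo] — σ1 onset /∅/, coda /∅/ ok; σ2 onset /fm/ (2→3 rises), coda /∅/ ok → licit
[kli.kvmi] — violates constraint (i): word begins with /k/ → illicit
Licit: [mja], [fmlo], [brjo.fi], [bvme], [o.fmo] → 5.

5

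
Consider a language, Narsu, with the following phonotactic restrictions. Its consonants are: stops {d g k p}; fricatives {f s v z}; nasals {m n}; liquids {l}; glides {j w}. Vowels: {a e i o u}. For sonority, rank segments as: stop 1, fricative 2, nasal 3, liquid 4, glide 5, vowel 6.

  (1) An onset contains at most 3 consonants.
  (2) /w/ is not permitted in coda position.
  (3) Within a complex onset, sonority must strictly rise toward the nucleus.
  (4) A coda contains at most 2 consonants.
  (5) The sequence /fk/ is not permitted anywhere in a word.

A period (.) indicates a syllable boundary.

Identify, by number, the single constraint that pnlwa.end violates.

pnlwa.end: syllable 1 onset /pnlw/ has 4 consonants (> 3).
This is a violation of constraint 1: "An onset contains at most 3 consonants."
The remaining constraints (2, 3, 4, 5) are satisfied.

1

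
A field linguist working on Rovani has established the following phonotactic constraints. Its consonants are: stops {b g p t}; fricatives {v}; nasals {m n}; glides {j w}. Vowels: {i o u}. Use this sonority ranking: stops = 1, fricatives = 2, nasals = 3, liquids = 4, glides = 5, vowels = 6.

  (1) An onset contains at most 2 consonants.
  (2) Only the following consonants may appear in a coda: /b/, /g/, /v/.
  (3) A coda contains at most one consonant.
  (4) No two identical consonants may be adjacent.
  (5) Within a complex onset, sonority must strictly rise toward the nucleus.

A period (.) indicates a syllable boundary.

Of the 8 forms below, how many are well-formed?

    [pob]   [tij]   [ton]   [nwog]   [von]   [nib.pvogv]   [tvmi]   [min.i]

[pob] — σ1 onset /p/, coda /b/ ok → well-formed
[tij] — violates constraint 2: syllable 1 coda contains /j/, which is not a licensed coda consonant → ill-formed
[ton] — violates constraint 2: syllable 1 coda contains /n/, which is not a licensed coda consonant → ill-formed
[nwog] — σ1 onset /nw/ (3→5 rises), coda /g/ ok → well-formed
[von] — violates constraint 2: syllable 1 coda contains /n/, which is not a licensed coda consonant → ill-formed
[nib.pvogv] — violates constraint 3: syllable 2 coda /gv/ has 2 consonants (> 1) → ill-formed
[tvmi] — violates constraint 1: syllable 1 onset /tvm/ has 3 consonants (> 2) → ill-formed
[min.i] — violates constraint 2: syllable 1 coda contains /n/, which is not a licensed coda consonant → ill-formed
Well-formed: [pob], [nwog] → 2.

2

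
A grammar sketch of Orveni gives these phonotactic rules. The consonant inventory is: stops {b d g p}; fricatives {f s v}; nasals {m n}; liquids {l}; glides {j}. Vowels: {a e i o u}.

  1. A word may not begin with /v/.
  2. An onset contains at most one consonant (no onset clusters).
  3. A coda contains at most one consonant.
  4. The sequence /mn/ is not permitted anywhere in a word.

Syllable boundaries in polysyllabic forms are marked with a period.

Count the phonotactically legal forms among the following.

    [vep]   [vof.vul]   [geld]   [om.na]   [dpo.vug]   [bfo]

0

[vep] — violates constraint 1: word begins with /v/ → phonotactically illegal
[vof.vul] — violates constraint 1: word begins with /v/ → phonotactically illegal
[geld] — violates constraint 3: syllable 1 coda /ld/ has 2 consonants (> 1) → phonotactically illegal
[om.na] — violates constraint 4: contains banned sequence /mn/ → phonotactically illegal
[dpo.vug] — violates constraint 2: syllable 1 onset /dp/ has 2 consonants (> 1) → phonotactically illegal
[bfo] — violates constraint 2: syllable 1 onset /bf/ has 2 consonants (> 1) → phonotactically illegal
No form is phonotactically legal → 0.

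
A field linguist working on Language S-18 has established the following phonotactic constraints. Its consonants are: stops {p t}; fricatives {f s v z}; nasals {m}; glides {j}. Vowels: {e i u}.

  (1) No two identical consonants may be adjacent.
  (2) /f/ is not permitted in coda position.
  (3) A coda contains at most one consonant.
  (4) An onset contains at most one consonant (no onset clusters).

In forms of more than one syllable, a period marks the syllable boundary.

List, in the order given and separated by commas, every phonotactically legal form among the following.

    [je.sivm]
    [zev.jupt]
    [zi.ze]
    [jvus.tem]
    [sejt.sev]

[je.sivm] — violates constraint 3: syllable 2 coda /vm/ has 2 consonants (> 1) → phonotactically illegal
[zev.jupt] — violates constraint 3: syllable 2 coda /pt/ has 2 consonants (> 1) → phonotactically illegal
[zi.ze] — σ1 onset /z/, coda /∅/ ok; σ2 onset /z/, coda /∅/ ok → phonotactically legal
[jvus.tem] — violates constraint 4: syllable 1 onset /jv/ has 2 consonants (> 1) → phonotactically illegal
[sejt.sev] — violates constraint 3: syllable 1 coda /jt/ has 2 consonants (> 1) → phonotactically illegal

[zi.ze]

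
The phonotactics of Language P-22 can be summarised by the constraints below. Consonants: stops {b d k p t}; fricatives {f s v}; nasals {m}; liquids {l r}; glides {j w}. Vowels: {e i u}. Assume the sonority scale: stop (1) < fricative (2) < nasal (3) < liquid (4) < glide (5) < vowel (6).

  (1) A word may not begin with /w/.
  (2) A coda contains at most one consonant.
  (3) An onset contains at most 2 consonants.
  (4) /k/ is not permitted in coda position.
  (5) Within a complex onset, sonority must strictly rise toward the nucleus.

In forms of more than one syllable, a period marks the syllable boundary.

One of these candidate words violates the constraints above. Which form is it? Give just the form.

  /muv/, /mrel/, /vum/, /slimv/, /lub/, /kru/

/muv/ — σ1 onset /m/, coda /v/ ok → licit
/mrel/ — σ1 onset /mr/ (3→4 rises), coda /l/ ok → licit
/vum/ — σ1 onset /v/, coda /m/ ok → licit
/slimv/ — violates constraint 2: syllable 1 coda /mv/ has 2 consonants (> 1) → illicit
/lub/ — σ1 onset /l/, coda /b/ ok → licit
/kru/ — σ1 onset /kr/ (1→4 rises), coda /∅/ ok → licit

/slimv/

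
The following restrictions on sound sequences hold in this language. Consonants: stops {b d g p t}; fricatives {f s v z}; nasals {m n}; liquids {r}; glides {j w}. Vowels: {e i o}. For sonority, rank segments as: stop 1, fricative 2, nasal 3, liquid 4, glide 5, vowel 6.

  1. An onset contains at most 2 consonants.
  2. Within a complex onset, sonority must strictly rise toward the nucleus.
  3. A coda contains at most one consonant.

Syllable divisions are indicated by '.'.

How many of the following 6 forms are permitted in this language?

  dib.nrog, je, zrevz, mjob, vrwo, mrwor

3

dib.nrog — σ1 onset /d/, coda /b/ ok; σ2 onset /nr/ (3→4 rises), coda /g/ ok → permitted
je — σ1 onset /j/, coda /∅/ ok → permitted
zrevz — violates constraint 3: syllable 1 coda /vz/ has 2 consonants (> 1) → not permitted
mjob — σ1 onset /mj/ (3→5 rises), coda /b/ ok → permitted
vrwo — violates constraint 1: syllable 1 onset /vrw/ has 3 consonants (> 2) → not permitted
mrwor — violates constraint 1: syllable 1 onset /mrw/ has 3 consonants (> 2) → not permitted
Permitted: dib.nrog, je, mjob → 3.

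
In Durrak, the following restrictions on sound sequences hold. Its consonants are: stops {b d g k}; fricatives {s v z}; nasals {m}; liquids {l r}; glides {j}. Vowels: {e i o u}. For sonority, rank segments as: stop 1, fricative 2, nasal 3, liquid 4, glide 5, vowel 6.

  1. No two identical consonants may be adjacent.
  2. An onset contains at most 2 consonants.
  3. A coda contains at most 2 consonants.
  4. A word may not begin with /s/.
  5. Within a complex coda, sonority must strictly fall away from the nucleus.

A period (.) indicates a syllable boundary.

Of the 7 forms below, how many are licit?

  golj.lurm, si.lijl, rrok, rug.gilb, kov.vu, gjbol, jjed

0

golj.lurm — violates constraint 5: syllable 1 coda /lj/: /l/ (liquid, 4) → /j/ (glide, 5) does not fall → illicit
si.lijl — violates constraint 4: word begins with /s/ → illicit
rrok — violates constraint 1: adjacent identical consonants /rr/ → illicit
rug.gilb — violates constraint 1: adjacent identical consonants /gg/ → illicit
kov.vu — violates constraint 1: adjacent identical consonants /vv/ → illicit
gjbol — violates constraint 2: syllable 1 onset /gjb/ has 3 consonants (> 2) → illicit
jjed — violates constraint 1: adjacent identical consonants /jj/ → illicit
No form is licit → 0.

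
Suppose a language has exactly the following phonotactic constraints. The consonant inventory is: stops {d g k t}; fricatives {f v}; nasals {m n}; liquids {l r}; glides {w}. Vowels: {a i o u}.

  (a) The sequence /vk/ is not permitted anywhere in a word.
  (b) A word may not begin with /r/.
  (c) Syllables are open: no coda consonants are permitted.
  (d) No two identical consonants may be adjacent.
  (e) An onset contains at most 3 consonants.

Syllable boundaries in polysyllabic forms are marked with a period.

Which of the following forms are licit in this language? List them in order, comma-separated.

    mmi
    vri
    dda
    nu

mmi — violates constraint (d): adjacent identical consonants /mm/ → illicit
vri — σ1 onset /vr/ (2C), coda /∅/ ok → licit
dda — violates constraint (d): adjacent identical consonants /dd/ → illicit
nu — σ1 onset /n/, coda /∅/ ok → licit

vri, nu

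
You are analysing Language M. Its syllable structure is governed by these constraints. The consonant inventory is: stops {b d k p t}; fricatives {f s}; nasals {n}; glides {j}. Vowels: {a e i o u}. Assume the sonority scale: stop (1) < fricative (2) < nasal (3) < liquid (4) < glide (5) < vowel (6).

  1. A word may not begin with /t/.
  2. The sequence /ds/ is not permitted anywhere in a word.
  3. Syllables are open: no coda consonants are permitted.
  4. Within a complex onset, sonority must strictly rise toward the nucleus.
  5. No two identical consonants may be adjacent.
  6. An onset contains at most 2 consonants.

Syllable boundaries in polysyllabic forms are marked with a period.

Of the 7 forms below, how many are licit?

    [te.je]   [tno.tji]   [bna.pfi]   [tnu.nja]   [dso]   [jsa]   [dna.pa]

[te.je] — violates constraint 1: word begins with /t/ → illicit
[tno.tji] — violates constraint 1: word begins with /t/ → illicit
[bna.pfi] — σ1 onset /bn/ (1→3 rises), coda /∅/ ok; σ2 onset /pf/ (1→2 rises), coda /∅/ ok → licit
[tnu.nja] — violates constraint 1: word begins with /t/ → illicit
[dso] — violates constraint 2: contains banned sequence /ds/ → illicit
[jsa] — violates constraint 4: syllable 1 onset /js/: /j/ (glide, 5) → /s/ (fricative, 2) does not rise → illicit
[dna.pa] — σ1 onset /dn/ (1→3 rises), coda /∅/ ok; σ2 onset /p/, coda /∅/ ok → licit
Licit: [bna.pfi], [dna.pa] → 2.

2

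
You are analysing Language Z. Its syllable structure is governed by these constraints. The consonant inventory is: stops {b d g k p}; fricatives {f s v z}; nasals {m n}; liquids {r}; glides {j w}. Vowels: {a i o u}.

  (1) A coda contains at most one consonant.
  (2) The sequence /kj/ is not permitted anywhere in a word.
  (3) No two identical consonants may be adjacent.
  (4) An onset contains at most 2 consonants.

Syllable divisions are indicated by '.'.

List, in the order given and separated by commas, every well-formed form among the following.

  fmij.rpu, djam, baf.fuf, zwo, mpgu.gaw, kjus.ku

fmij.rpu — σ1 onset /fm/ (2C), coda /j/ ok; σ2 onset /rp/ (2C), coda /∅/ ok → well-formed
djam — σ1 onset /dj/ (2C), coda /m/ ok → well-formed
baf.fuf — violates constraint 3: adjacent identical consonants /ff/ → ill-formed
zwo — σ1 onset /zw/ (2C), coda /∅/ ok → well-formed
mpgu.gaw — violates constraint 4: syllable 1 onset /mpg/ has 3 consonants (> 2) → ill-formed
kjus.ku — violates constraint 2: contains banned sequence /kj/ → ill-formed

fmij.rpu, djam, zwo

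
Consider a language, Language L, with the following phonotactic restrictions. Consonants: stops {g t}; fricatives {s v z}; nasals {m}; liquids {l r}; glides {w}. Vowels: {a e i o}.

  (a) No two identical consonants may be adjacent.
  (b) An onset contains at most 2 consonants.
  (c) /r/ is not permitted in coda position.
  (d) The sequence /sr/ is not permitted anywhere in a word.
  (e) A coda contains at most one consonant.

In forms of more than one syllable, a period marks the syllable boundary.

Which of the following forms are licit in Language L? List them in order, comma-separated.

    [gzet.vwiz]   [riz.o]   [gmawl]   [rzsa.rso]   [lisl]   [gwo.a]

[gzet.vwiz] — σ1 onset /gz/ (2C), coda /t/ ok; σ2 onset /vw/ (2C), coda /z/ ok → licit
[riz.o] — σ1 onset /r/, coda /z/ ok; σ2 onset /∅/, coda /∅/ ok → licit
[gmawl] — violates constraint (e): syllable 1 coda /wl/ has 2 consonants (> 1) → illicit
[rzsa.rso] — violates constraint (b): syllable 1 onset /rzs/ has 3 consonants (> 2) → illicit
[lisl] — violates constraint (e): syllable 1 coda /sl/ has 2 consonants (> 1) → illicit
[gwo.a] — σ1 onset /gw/ (2C), coda /∅/ ok; σ2 onset /∅/, coda /∅/ ok → licit

[gzet.vwiz], [riz.o], [gwo.a]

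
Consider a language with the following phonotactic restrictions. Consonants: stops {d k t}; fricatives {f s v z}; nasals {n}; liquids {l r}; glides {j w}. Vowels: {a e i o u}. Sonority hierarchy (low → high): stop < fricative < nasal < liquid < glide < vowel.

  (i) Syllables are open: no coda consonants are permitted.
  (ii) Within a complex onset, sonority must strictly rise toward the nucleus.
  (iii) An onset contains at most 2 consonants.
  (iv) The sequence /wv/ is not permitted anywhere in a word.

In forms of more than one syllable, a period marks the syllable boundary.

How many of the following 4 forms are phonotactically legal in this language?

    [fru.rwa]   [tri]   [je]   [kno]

4

[fru.rwa] — σ1 onset /fr/ (2→4 rises), coda /∅/ ok; σ2 onset /rw/ (4→5 rises), coda /∅/ ok → phonotactically legal
[tri] — σ1 onset /tr/ (1→4 rises), coda /∅/ ok → phonotactically legal
[je] — σ1 onset /j/, coda /∅/ ok → phonotactically legal
[kno] — σ1 onset /kn/ (1→3 rises), coda /∅/ ok → phonotactically legal
Phonotactically legal: [fru.rwa], [tri], [je], [kno] → 4.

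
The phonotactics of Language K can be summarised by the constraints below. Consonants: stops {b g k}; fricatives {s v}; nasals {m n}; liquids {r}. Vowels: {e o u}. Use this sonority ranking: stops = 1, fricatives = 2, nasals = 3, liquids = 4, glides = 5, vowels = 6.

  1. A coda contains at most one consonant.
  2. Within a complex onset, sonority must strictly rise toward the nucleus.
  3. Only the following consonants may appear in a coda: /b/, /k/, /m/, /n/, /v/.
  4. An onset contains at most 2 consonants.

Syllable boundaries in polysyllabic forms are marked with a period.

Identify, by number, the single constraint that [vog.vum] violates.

3

[vog.vum]: syllable 1 coda contains /g/, which is not a licensed coda consonant.
This is a violation of constraint 3: "Only the following consonants may appear in a coda: /b/, /k/, /m/, /n/, /v/."
The remaining constraints (1, 2, 4) are satisfied.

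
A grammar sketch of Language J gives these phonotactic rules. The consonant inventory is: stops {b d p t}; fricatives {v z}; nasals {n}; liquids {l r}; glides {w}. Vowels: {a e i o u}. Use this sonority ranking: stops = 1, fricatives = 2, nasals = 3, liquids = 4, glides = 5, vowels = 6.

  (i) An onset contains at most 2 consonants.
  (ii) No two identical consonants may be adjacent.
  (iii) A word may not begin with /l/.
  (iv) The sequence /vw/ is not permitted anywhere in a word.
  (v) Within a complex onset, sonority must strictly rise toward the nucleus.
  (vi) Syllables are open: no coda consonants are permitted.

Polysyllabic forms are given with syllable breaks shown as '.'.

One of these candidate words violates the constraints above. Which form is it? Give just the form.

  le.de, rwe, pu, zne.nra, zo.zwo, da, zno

le.de — violates constraint (iii): word begins with /l/ → not permitted
rwe — σ1 onset /rw/ (4→5 rises), coda /∅/ ok → permitted
pu — σ1 onset /p/, coda /∅/ ok → permitted
zne.nra — σ1 onset /zn/ (2→3 rises), coda /∅/ ok; σ2 onset /nr/ (3→4 rises), coda /∅/ ok → permitted
zo.zwo — σ1 onset /z/, coda /∅/ ok; σ2 onset /zw/ (2→5 rises), coda /∅/ ok → permitted
da — σ1 onset /d/, coda /∅/ ok → permitted
zno — σ1 onset /zn/ (2→3 rises), coda /∅/ ok → permitted

le.de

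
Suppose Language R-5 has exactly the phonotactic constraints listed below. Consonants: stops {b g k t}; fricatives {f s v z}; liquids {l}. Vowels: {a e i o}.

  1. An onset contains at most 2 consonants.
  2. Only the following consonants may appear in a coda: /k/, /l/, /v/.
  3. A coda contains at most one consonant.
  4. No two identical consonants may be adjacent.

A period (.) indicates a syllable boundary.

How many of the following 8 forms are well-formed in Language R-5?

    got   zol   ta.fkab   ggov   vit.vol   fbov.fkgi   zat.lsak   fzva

1

got — violates constraint 2: syllable 1 coda contains /t/, which is not a licensed coda consonant → ill-formed
zol — σ1 onset /z/, coda /l/ ok → well-formed
ta.fkab — violates constraint 2: syllable 2 coda contains /b/, which is not a licensed coda consonant → ill-formed
ggov — violates constraint 4: adjacent identical consonants /gg/ → ill-formed
vit.vol — violates constraint 2: syllable 1 coda contains /t/, which is not a licensed coda consonant → ill-formed
fbov.fkgi — violates constraint 1: syllable 2 onset /fkg/ has 3 consonants (> 2) → ill-formed
zat.lsak — violates constraint 2: syllable 1 coda contains /t/, which is not a licensed coda consonant → ill-formed
fzva — violates constraint 1: syllable 1 onset /fzv/ has 3 consonants (> 2) → ill-formed
Well-formed: zol → 1.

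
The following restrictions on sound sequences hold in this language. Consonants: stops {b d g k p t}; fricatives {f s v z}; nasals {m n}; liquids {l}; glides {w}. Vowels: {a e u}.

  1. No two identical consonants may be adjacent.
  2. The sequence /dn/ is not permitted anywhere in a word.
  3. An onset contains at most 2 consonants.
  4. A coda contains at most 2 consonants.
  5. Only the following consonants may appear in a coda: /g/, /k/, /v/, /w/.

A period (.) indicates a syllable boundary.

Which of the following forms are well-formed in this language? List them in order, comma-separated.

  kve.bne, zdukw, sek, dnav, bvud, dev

kve.bne — σ1 onset /kv/ (2C), coda /∅/ ok; σ2 onset /bn/ (2C), coda /∅/ ok → well-formed
zdukw — σ1 onset /zd/ (2C), coda /kw/ (2C) ok → well-formed
sek — σ1 onset /s/, coda /k/ ok → well-formed
dnav — violates constraint 2: contains banned sequence /dn/ → ill-formed
bvud — violates constraint 5: syllable 1 coda contains /d/, which is not a licensed coda consonant → ill-formed
dev — σ1 onset /d/, coda /v/ ok → well-formed

kve.bne, zdukw, sek, dev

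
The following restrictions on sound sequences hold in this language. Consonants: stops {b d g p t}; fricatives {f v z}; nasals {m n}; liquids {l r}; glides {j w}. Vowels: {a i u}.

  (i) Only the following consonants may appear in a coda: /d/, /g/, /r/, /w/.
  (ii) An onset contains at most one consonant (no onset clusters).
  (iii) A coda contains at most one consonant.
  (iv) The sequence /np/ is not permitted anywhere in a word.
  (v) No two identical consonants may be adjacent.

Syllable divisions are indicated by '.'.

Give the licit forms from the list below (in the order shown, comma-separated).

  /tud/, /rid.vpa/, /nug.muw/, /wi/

/tud/ — σ1 onset /t/, coda /d/ ok → licit
/rid.vpa/ — violates constraint (ii): syllable 2 onset /vp/ has 2 consonants (> 1) → illicit
/nug.muw/ — σ1 onset /n/, coda /g/ ok; σ2 onset /m/, coda /w/ ok → licit
/wi/ — σ1 onset /w/, coda /∅/ ok → licit

/tud/, /nug.muw/, /wi/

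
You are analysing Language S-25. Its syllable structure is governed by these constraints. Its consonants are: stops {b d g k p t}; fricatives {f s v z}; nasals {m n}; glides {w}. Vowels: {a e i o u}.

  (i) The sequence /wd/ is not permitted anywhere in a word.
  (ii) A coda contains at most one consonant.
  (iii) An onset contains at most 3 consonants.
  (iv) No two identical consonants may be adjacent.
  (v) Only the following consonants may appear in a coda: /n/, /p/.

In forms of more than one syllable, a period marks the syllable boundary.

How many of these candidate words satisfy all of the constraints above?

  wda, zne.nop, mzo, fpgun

wda — violates constraint (i): contains banned sequence /wd/ → illicit
zne.nop — σ1 onset /zn/ (2C), coda /∅/ ok; σ2 onset /n/, coda /p/ ok → licit
mzo — σ1 onset /mz/ (2C), coda /∅/ ok → licit
fpgun — σ1 onset /fpg/ (3C), coda /n/ ok → licit
Licit: zne.nop, mzo, fpgun → 3.

3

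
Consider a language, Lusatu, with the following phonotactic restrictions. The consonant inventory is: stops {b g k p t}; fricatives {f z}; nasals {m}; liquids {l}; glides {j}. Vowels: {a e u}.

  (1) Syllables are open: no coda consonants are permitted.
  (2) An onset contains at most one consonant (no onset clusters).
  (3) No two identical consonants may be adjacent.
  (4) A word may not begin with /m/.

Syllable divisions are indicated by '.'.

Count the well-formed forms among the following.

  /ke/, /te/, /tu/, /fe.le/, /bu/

/ke/ — σ1 onset /k/, coda /∅/ ok → well-formed
/te/ — σ1 onset /t/, coda /∅/ ok → well-formed
/tu/ — σ1 onset /t/, coda /∅/ ok → well-formed
/fe.le/ — σ1 onset /f/, coda /∅/ ok; σ2 onset /l/, coda /∅/ ok → well-formed
/bu/ — σ1 onset /b/, coda /∅/ ok → well-formed
Well-formed: /ke/, /te/, /tu/, /fe.le/, /bu/ → 5.

5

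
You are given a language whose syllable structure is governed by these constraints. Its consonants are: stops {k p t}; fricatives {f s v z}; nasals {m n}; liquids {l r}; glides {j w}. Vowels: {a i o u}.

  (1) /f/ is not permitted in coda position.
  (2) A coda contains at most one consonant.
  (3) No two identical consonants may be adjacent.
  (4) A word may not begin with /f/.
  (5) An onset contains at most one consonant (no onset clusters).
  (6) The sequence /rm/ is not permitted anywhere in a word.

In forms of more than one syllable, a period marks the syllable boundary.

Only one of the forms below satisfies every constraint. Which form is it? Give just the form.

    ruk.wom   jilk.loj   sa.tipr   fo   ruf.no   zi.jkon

ruk.wom — σ1 onset /r/, coda /k/ ok; σ2 onset /w/, coda /m/ ok → phonotactically legal
jilk.loj — violates constraint 2: syllable 1 coda /lk/ has 2 consonants (> 1) → phonotactically illegal
sa.tipr — violates constraint 2: syllable 2 coda /pr/ has 2 consonants (> 1) → phonotactically illegal
fo — violates constraint 4: word begins with /f/ → phonotactically illegal
ruf.no — violates constraint 1: syllable 1 coda contains /f/ → phonotactically illegal
zi.jkon — violates constraint 5: syllable 2 onset /jk/ has 2 consonants (> 1) → phonotactically illegal

ruk.wom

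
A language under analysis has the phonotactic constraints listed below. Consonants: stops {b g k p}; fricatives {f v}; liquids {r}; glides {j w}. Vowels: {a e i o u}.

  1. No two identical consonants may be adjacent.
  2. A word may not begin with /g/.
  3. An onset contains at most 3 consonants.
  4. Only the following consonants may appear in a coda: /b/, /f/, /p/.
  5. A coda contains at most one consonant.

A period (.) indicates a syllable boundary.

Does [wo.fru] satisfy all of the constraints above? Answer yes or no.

yes

[wo.fru] — σ1 onset /w/, coda /∅/ ok; σ2 onset /fr/ (2C), coda /∅/ ok → phonotactically legal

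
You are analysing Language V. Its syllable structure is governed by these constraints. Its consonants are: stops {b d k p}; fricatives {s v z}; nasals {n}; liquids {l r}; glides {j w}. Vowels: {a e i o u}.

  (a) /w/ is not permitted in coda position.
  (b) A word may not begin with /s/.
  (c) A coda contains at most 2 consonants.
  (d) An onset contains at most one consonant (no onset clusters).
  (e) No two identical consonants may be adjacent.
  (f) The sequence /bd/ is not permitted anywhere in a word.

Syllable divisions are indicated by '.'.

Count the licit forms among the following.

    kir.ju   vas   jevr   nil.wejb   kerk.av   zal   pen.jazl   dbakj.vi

7

kir.ju — σ1 onset /k/, coda /r/ ok; σ2 onset /j/, coda /∅/ ok → licit
vas — σ1 onset /v/, coda /s/ ok → licit
jevr — σ1 onset /j/, coda /vr/ (2C) ok → licit
nil.wejb — σ1 onset /n/, coda /l/ ok; σ2 onset /w/, coda /jb/ (2C) ok → licit
kerk.av — σ1 onset /k/, coda /rk/ (2C) ok; σ2 onset /∅/, coda /v/ ok → licit
zal — σ1 onset /z/, coda /l/ ok → licit
pen.jazl — σ1 onset /p/, coda /n/ ok; σ2 onset /j/, coda /zl/ (2C) ok → licit
dbakj.vi — violates constraint (d): syllable 1 onset /db/ has 2 consonants (> 1) → illicit
Licit: kir.ju, vas, jevr, nil.wejb, kerk.av, zal, pen.jazl → 7.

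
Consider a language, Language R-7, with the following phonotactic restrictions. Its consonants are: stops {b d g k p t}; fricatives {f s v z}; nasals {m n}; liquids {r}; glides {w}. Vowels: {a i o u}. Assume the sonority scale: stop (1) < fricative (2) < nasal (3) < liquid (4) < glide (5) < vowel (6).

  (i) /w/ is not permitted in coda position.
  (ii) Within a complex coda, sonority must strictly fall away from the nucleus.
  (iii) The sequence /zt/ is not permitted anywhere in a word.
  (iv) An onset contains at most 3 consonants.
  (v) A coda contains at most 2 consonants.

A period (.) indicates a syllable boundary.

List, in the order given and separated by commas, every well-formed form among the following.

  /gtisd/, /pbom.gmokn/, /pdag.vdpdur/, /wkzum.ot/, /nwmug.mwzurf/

/gtisd/ — σ1 onset /gt/ (2C), coda /sd/ (2→1 falls) ok → well-formed
/pbom.gmokn/ — violates constraint (ii): syllable 2 coda /kn/: /k/ (stop, 1) → /n/ (nasal, 3) does not fall → ill-formed
/pdag.vdpdur/ — violates constraint (iv): syllable 2 onset /vdpd/ has 4 consonants (> 3) → ill-formed
/wkzum.ot/ — σ1 onset /wkz/ (3C), coda /m/ ok; σ2 onset /∅/, coda /t/ ok → well-formed
/nwmug.mwzurf/ — σ1 onset /nwm/ (3C), coda /g/ ok; σ2 onset /mwz/ (3C), coda /rf/ (4→2 falls) ok → well-formed

/gtisd/, /wkzum.ot/, /nwmug.mwzurf/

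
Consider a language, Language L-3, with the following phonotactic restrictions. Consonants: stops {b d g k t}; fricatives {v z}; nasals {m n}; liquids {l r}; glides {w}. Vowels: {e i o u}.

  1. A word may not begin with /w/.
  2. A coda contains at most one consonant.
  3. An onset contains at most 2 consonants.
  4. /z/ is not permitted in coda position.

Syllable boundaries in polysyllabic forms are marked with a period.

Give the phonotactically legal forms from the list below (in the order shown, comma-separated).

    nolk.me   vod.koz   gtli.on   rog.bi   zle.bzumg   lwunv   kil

rog.bi, kil

nolk.me — violates constraint 2: syllable 1 coda /lk/ has 2 consonants (> 1) → phonotactically illegal
vod.koz — violates constraint 4: syllable 2 coda contains /z/ → phonotactically illegal
gtli.on — violates constraint 3: syllable 1 onset /gtl/ has 3 consonants (> 2) → phonotactically illegal
rog.bi — σ1 onset /r/, coda /g/ ok; σ2 onset /b/, coda /∅/ ok → phonotactically legal
zle.bzumg — violates constraint 2: syllable 2 coda /mg/ has 2 consonants (> 1) → phonotactically illegal
lwunv — violates constraint 2: syllable 1 coda /nv/ has 2 consonants (> 1) → phonotactically illegal
kil — σ1 onset /k/, coda /l/ ok → phonotactically legal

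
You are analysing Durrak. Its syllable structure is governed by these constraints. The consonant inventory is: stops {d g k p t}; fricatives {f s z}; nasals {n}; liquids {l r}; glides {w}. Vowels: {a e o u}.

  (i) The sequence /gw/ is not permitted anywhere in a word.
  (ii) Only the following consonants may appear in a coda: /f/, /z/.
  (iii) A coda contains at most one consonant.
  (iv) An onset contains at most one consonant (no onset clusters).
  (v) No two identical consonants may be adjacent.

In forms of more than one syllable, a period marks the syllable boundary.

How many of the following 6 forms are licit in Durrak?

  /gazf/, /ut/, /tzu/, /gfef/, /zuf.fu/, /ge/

1

/gazf/ — violates constraint (iii): syllable 1 coda /zf/ has 2 consonants (> 1) → illicit
/ut/ — violates constraint (ii): syllable 1 coda contains /t/, which is not a licensed coda consonant → illicit
/tzu/ — violates constraint (iv): syllable 1 onset /tz/ has 2 consonants (> 1) → illicit
/gfef/ — violates constraint (iv): syllable 1 onset /gf/ has 2 consonants (> 1) → illicit
/zuf.fu/ — violates constraint (v): adjacent identical consonants /ff/ → illicit
/ge/ — σ1 onset /g/, coda /∅/ ok → licit
Licit: /ge/ → 1.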